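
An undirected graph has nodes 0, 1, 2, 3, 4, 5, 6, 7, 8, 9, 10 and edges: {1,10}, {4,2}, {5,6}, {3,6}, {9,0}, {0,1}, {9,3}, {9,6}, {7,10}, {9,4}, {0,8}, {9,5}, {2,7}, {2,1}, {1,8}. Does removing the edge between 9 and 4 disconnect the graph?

After removing 9–4, the path 9-0-1-2-4 still connects them, so the edge is not a bridge.

No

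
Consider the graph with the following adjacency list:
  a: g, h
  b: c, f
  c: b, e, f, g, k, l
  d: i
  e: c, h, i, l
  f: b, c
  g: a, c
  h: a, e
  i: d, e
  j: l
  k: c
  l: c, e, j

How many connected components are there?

1

Starting from a we can reach a, b, c, d, e, f, g, h, i, j, k, l. That is one component of size 12.
Total: 1 component.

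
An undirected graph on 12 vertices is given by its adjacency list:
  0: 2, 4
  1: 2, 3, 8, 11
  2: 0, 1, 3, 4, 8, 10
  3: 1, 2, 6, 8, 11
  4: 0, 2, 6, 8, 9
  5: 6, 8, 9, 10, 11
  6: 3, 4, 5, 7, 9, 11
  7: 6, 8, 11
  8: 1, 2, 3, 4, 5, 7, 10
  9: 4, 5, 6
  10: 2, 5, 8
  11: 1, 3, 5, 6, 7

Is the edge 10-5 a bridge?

No

After removing 10-5, the path 10-8-5 still connects them, so the edge is not a bridge.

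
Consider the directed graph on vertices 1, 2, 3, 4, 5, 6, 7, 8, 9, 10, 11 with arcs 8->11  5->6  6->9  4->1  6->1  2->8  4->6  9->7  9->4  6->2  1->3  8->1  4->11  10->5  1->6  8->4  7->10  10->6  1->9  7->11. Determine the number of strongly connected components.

3

{1, 2, 4, 5, 6, 7, 8, 9, 10} are all mutually reachable — one SCC of size 9.
{11} is an SCC by itself.
{3} is an SCC by itself.
That gives 3 strongly connected components.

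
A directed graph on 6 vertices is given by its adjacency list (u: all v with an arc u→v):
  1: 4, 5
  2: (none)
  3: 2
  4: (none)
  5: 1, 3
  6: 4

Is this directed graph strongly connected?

There is no directed path from 1 to 6, so the graph is not strongly connected.

No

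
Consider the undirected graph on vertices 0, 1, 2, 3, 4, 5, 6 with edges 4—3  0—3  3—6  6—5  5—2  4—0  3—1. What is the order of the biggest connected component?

7

Starting from 0 we can reach 0, 1, 2, 3, 4, 5, 6. That is one component of size 7.
The largest has 7 vertices.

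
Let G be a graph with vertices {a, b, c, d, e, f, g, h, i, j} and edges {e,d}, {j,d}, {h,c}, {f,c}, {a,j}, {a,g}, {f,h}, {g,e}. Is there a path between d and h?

The component containing d is {a, d, e, g, j}, and h is not in it.

No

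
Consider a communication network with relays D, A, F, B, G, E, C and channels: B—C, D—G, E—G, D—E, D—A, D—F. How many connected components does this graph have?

Starting from B we can reach B, C. That is one component of size 2.
Starting from A we can reach A, D, E, F, G. That is one component of size 5.
Total: 2 components.

2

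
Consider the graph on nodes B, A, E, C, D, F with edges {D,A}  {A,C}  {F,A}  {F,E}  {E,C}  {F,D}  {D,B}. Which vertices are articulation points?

Removing D increases the component count from 1 to 2, so D is a cut vertex.
By contrast removing E leaves 1 component; it is not a cut vertex. No other vertex is a cut vertex either.

D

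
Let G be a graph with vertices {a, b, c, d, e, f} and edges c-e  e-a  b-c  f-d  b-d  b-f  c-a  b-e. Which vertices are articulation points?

b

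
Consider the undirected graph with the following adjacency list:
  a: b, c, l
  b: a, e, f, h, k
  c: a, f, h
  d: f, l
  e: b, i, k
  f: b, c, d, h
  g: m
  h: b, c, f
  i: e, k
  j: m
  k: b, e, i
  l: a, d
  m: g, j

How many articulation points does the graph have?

Removing b increases the component count from 2 to 3, so b is a cut vertex.
Removing m increases the component count from 2 to 3, so m is a cut vertex.
By contrast removing e leaves 2 components; it is not a cut vertex. No other vertex is a cut vertex either.

2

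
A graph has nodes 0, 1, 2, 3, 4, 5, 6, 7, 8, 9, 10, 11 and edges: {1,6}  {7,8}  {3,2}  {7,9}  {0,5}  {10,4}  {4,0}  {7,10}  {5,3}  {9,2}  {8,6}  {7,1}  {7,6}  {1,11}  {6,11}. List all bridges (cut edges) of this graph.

none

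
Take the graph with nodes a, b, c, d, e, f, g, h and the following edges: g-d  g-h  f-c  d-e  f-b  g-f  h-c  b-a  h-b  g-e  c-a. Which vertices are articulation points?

Removing g increases the component count from 1 to 2, so g is a cut vertex.
By contrast removing f leaves 1 component; it is not a cut vertex. No other vertex is a cut vertex either.

g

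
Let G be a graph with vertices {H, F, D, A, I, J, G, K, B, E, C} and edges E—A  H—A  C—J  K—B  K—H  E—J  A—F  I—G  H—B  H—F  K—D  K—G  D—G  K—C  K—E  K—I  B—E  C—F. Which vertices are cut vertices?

K

Removing K increases the component count from 1 to 2, so K is a cut vertex.
By contrast removing E leaves 1 component; it is not a cut vertex. No other vertex is a cut vertex either.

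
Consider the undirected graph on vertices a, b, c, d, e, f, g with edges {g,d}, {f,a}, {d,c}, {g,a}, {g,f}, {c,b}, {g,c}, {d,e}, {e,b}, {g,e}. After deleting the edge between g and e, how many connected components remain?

1

g and e are still connected via g-d-e, so the component count stays at 1.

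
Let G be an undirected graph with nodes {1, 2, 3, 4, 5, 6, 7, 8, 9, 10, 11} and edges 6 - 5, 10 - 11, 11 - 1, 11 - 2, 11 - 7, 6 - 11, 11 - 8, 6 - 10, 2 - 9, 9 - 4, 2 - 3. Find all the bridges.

1-11, 11-2, 11-7, 11-8, 2-3, 2-9, 4-9, 5-6

The edges on the cycle 6-10-11-6 are not bridges since each lies on that cycle.
But removing 1 - 11 disconnects 1 from 11; removing 2 - 3 disconnects 2 from 3; removing 11 - 7 disconnects 11 from 7; removing 6 - 5 disconnects 6 from 5 — these are bridges.
In total 8 edges are bridges.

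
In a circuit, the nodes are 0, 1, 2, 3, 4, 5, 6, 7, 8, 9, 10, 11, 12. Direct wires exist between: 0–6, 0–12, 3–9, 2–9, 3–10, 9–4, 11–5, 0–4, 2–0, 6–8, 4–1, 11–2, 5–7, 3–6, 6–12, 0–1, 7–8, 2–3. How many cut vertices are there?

1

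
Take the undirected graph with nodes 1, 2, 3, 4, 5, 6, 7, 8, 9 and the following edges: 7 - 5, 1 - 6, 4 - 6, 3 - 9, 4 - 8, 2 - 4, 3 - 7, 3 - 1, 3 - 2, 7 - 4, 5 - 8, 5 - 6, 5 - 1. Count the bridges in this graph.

The edges on the cycle 3-2-4-6-1-3 are not bridges since each lies on that cycle.
But removing 3 - 9 disconnects 3 from 9 — this is a bridge.

1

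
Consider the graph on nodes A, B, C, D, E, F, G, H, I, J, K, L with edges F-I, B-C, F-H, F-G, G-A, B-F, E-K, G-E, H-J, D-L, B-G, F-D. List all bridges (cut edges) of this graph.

The edges on the cycle B-F-G-B are not bridges since each lies on that cycle.
But removing F-H disconnects F from H; removing F-I disconnects F from I; removing G-E disconnects G from E; removing G-A disconnects G from A — these are bridges.
In total 9 edges are bridges.

A-G, B-C, D-F, D-L, E-G, E-K, F-H, F-I, H-J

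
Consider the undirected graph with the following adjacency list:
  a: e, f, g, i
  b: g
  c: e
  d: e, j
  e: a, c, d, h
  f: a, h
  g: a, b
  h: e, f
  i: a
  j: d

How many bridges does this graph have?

The edges on the cycle h-f-a-e-h are not bridges since each lies on that cycle.
But removing c-e disconnects c from e; removing e-d disconnects e from d; removing a-i disconnects a from i; removing a-g disconnects a from g — these are bridges.
In total 6 edges are bridges.

6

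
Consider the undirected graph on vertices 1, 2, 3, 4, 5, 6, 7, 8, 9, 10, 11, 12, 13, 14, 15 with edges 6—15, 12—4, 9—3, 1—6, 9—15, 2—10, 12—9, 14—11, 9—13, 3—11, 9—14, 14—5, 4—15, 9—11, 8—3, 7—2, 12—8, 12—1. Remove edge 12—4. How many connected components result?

2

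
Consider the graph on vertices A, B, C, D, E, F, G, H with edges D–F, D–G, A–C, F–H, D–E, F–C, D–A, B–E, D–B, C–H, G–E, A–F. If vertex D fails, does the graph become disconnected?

Yes

Deleting D raises the number of components from 1 to 2, so D is a cut vertex.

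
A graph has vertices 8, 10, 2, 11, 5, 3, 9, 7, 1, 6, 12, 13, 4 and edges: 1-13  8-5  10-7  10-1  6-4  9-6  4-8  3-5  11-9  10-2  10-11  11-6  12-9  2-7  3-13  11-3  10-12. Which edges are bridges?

none

The edges on the cycle 10-2-7-10 are not bridges since each lies on that cycle.
Every edge lies on some cycle, so there are no bridges.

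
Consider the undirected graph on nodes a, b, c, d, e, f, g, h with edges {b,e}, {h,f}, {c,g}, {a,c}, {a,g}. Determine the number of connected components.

d is isolated — a component by itself.
Starting from b we can reach b, e. That is one component of size 2.
Starting from f we can reach f, h. That is one component of size 2.
Starting from a we can reach a, c, g. That is one component of size 3.
Total: 4 components.

4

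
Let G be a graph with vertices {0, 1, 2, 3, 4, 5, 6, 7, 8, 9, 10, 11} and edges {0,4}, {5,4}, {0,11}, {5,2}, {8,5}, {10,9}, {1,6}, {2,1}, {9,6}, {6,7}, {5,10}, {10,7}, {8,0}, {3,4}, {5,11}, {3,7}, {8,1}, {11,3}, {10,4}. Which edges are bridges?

none

The edges on the cycle 8-5-10-9-6-1-8 are not bridges since each lies on that cycle.
Every edge lies on some cycle, so there are no bridges.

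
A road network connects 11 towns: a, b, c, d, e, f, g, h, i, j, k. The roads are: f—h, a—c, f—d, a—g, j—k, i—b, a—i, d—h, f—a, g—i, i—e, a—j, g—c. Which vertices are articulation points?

a, f, i, j

Removing a increases the component count from 1 to 3, so a is a cut vertex.
Removing f increases the component count from 1 to 2, so f is a cut vertex.
Removing i increases the component count from 1 to 3, so i is a cut vertex.
Likewise j is a cut vertex.
By contrast removing d leaves 1 component; it is not a cut vertex. No other vertex is a cut vertex either.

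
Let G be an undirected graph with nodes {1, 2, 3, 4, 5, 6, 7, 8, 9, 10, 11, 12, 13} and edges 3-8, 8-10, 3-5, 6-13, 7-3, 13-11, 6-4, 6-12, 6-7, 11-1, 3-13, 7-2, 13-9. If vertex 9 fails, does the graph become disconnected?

Deleting 9 leaves 1 component (was 1), so 9 is not a cut vertex.

No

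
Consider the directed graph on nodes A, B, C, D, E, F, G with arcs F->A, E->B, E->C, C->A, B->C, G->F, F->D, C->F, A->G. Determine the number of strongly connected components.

{A, F, G} are all mutually reachable — one SCC of size 3.
{D} is an SCC by itself.
{C} is an SCC by itself.
{E} is an SCC by itself.
{B} is an SCC by itself.
That gives 5 strongly connected components.

5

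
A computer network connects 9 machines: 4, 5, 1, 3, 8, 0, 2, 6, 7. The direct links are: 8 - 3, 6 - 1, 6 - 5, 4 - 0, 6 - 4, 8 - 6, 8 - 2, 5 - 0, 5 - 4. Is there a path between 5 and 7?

No

The component containing 5 is {0, 1, 2, 3, 4, 5, 6, 8}, and 7 is not in it.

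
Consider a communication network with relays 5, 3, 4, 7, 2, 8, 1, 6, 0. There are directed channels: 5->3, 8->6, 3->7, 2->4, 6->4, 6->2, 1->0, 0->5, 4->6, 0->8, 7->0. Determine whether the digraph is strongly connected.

No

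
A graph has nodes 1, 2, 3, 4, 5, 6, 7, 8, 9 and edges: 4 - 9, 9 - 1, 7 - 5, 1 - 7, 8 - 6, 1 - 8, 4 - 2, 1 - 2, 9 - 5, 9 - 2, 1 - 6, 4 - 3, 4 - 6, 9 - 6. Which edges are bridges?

The edges on the cycle 9-1-7-5-9 are not bridges since each lies on that cycle.
But removing 4 - 3 disconnects 4 from 3 — this is a bridge.

3-4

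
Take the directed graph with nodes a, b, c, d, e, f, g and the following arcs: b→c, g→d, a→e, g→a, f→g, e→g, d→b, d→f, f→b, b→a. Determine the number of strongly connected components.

2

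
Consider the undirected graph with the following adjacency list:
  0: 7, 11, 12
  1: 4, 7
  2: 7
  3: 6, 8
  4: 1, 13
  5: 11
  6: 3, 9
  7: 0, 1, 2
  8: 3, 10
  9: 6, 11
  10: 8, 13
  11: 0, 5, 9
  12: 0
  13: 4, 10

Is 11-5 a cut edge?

Removing 11-5 leaves no path between 11 and 5: the component count goes from 1 to 2. So it is a bridge.

Yes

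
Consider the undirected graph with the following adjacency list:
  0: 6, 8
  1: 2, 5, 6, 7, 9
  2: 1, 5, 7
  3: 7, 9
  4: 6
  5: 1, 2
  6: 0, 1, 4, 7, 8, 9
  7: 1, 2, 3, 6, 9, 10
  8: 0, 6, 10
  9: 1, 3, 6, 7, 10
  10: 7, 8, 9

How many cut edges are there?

The edges on the cycle 6-8-0-6 are not bridges since each lies on that cycle.
But removing 4-6 disconnects 4 from 6 — this is a bridge.

1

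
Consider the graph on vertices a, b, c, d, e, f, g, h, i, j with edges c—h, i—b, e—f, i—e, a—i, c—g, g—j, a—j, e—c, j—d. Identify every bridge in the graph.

b-i, c-h, d-j, e-f

The edges on the cycle a-i-e-c-g-j-a are not bridges since each lies on that cycle.
But removing b—i disconnects b from i; removing d—j disconnects d from j; removing c—h disconnects c from h; removing e—f disconnects e from f — these are bridges.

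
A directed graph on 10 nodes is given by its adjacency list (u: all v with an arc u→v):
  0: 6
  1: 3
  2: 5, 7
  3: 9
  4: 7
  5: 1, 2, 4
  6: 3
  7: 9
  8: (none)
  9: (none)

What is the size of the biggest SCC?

2

{2, 5} are all mutually reachable — one SCC of size 2.
{9} is an SCC by itself.
{0} is an SCC by itself.
{6} is an SCC by itself.
{1} is an SCC by itself.
(and 4 more singleton SCCs)
The largest has 2 vertices.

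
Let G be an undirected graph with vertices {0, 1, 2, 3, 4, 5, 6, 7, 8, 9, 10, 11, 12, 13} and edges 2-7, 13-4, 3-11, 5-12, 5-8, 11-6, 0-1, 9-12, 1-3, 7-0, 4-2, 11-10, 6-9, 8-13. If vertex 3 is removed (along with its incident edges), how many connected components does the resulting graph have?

1

With 3 gone, the remaining components are: {0, 1, 2, 4, 5, 6, 7, 8, 9, 10, 11, 12, 13}.
That is 1 component.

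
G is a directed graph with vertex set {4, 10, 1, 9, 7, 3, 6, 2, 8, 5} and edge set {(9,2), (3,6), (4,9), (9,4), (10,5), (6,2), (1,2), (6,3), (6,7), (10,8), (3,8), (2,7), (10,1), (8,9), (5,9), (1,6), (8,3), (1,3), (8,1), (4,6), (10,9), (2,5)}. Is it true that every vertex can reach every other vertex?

There is no directed path from 6 to 10, so the graph is not strongly connected.

No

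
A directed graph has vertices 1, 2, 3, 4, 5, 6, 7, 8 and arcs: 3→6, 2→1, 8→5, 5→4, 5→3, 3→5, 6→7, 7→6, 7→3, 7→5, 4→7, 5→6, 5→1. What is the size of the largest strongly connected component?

{3, 4, 5, 6, 7} are all mutually reachable — one SCC of size 5.
{2} is an SCC by itself.
{1} is an SCC by itself.
{8} is an SCC by itself.
The largest has 5 vertices.

5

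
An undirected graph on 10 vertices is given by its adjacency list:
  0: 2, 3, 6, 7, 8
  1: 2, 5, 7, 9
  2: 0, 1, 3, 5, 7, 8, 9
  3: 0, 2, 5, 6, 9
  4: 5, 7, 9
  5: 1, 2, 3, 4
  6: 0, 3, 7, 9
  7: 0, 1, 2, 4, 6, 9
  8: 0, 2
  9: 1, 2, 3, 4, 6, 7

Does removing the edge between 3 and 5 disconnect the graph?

After removing 3-5, the path 3-2-5 still connects them, so the edge is not a bridge.

No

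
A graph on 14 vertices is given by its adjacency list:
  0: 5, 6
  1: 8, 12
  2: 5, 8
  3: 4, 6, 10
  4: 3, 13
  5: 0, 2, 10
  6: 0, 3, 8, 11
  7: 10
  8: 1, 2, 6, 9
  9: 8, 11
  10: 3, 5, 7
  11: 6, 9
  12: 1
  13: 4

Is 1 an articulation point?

Yes

Deleting 1 raises the number of components from 1 to 2, so 1 is a cut vertex.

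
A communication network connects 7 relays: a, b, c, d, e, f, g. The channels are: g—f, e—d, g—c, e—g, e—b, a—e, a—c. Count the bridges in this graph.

3

The edges on the cycle a-e-g-c-a are not bridges since each lies on that cycle.
But removing e—d disconnects e from d; removing e—b disconnects e from b; removing g—f disconnects g from f — these are bridges.
That makes 3 bridges.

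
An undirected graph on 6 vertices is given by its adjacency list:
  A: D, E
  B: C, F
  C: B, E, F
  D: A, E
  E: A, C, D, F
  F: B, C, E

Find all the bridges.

The edges on the cycle E-D-A-E are not bridges since each lies on that cycle.
Every edge lies on some cycle, so there are no bridges.

none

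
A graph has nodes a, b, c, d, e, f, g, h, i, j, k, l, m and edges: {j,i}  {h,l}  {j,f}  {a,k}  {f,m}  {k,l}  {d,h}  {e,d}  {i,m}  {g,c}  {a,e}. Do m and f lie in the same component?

From m we can reach f, i, j, m, which includes f.

Yes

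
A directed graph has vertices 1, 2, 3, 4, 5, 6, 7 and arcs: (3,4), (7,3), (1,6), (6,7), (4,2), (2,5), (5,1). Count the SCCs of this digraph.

{1, 2, 3, 4, 5, 6, 7} are all mutually reachable — one SCC of size 7.
That gives 1 strongly connected component.

1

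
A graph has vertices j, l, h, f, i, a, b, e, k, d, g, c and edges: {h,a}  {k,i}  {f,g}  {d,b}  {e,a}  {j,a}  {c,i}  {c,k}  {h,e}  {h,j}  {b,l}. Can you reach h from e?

Yes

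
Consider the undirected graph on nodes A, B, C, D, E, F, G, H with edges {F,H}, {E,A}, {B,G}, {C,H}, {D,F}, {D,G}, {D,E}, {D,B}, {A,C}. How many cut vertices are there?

1

Removing D increases the component count from 1 to 2, so D is a cut vertex.
By contrast removing A leaves 1 component; it is not a cut vertex. No other vertex is a cut vertex either.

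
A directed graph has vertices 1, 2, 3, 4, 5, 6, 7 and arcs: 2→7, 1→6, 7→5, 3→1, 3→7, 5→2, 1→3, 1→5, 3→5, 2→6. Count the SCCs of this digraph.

{2, 5, 7} are all mutually reachable — one SCC of size 3.
{1, 3} are all mutually reachable — one SCC of size 2.
{6} is an SCC by itself.
{4} is an SCC by itself.
That gives 4 strongly connected components.

4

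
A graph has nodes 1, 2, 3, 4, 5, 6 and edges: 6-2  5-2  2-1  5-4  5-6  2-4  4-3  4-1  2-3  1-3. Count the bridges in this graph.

The edges on the cycle 2-4-1-3-2 are not bridges since each lies on that cycle.
Every edge lies on some cycle, so there are no bridges.

0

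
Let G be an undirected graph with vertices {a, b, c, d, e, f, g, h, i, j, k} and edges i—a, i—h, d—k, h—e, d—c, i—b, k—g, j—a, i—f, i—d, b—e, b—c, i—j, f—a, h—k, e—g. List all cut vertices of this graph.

Removing i increases the component count from 1 to 2, so i is a cut vertex.
By contrast removing f leaves 1 component; it is not a cut vertex. No other vertex is a cut vertex either.

i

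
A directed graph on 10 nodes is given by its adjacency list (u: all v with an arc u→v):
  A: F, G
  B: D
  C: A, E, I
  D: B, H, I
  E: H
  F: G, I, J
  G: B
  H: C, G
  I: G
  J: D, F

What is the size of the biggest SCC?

10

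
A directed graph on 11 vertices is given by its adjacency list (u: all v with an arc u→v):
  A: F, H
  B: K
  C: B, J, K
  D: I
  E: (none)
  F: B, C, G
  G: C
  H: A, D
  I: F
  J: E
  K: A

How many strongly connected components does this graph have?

{A, B, C, D, F, G, H, I, K} are all mutually reachable — one SCC of size 9.
{J} is an SCC by itself.
{E} is an SCC by itself.
That gives 3 strongly connected components.

3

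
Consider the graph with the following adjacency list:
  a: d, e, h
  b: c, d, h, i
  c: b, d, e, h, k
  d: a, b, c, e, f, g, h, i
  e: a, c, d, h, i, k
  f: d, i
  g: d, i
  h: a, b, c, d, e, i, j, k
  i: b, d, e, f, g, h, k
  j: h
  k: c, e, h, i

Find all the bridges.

h-j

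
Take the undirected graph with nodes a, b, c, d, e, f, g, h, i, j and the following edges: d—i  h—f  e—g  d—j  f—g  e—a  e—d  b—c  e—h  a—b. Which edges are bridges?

The edges on the cycle e-h-f-g-e are not bridges since each lies on that cycle.
But removing b—c disconnects b from c; removing e—d disconnects e from d; removing e—a disconnects e from a; removing a—b disconnects a from b — these are bridges.
In total 6 edges are bridges.

a-b, a-e, b-c, d-e, d-i, d-j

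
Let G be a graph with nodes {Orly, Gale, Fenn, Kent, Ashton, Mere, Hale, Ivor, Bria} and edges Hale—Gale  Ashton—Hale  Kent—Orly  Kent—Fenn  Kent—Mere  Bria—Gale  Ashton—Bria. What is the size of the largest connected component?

4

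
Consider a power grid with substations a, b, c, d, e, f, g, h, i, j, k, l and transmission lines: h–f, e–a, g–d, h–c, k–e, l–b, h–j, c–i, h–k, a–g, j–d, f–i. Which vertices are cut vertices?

h

Removing h increases the component count from 2 to 3, so h is a cut vertex.
By contrast removing j leaves 2 components; it is not a cut vertex. No other vertex is a cut vertex either.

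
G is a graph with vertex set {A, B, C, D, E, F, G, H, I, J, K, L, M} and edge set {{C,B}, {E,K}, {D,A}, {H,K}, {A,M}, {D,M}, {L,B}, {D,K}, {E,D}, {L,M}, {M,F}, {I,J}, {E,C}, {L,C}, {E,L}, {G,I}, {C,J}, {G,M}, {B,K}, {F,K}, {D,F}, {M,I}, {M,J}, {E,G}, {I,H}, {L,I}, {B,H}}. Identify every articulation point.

none

Removing K, for instance, still leaves 1 component. No single vertex removal increases the component count — the graph has no articulation points.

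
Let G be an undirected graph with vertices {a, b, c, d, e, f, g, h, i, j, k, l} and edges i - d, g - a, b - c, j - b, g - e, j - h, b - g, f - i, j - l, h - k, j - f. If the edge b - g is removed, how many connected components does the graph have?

2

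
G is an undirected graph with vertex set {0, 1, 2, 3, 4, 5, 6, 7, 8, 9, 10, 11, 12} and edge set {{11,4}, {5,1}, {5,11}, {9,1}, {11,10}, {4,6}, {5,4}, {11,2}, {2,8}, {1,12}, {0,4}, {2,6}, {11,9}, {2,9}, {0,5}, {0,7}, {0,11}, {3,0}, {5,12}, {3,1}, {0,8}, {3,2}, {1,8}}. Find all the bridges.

The edges on the cycle 5-11-2-6-4-5 are not bridges since each lies on that cycle.
But removing 0–7 disconnects 0 from 7; removing 11–10 disconnects 11 from 10 — these are bridges.

0-7, 10-11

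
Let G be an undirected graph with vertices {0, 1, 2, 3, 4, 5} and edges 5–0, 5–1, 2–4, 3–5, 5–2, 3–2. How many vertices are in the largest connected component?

Starting from 0 we can reach 0, 1, 2, 3, 4, 5. That is one component of size 6.
The largest has 6 vertices.

6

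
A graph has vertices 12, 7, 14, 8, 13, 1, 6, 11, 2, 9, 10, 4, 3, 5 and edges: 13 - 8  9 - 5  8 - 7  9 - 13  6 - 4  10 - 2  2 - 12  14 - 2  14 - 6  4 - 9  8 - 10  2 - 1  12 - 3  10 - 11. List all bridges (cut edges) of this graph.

The edges on the cycle 14-6-4-9-13-8-10-2-14 are not bridges since each lies on that cycle.
But removing 1 - 2 disconnects 1 from 2; removing 12 - 3 disconnects 12 from 3; removing 7 - 8 disconnects 7 from 8; removing 12 - 2 disconnects 12 from 2 — these are bridges.
In total 6 edges are bridges.

1-2, 10-11, 12-2, 12-3, 5-9, 7-8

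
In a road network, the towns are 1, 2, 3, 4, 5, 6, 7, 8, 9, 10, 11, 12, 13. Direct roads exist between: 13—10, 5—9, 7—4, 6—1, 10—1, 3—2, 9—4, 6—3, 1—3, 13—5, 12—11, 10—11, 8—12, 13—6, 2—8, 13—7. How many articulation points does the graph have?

1

Removing 13 increases the component count from 1 to 2, so 13 is a cut vertex.
By contrast removing 2 leaves 1 component; it is not a cut vertex. No other vertex is a cut vertex either.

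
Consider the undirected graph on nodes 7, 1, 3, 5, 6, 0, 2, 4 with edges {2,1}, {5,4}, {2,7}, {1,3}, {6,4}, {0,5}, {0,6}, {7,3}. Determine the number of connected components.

2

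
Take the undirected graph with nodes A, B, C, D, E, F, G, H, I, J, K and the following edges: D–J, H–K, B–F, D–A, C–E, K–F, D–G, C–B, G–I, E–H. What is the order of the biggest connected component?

Starting from A we can reach A, D, G, I, J. That is one component of size 5.
Starting from B we can reach B, C, E, F, H, K. That is one component of size 6.
The largest has 6 vertices.

6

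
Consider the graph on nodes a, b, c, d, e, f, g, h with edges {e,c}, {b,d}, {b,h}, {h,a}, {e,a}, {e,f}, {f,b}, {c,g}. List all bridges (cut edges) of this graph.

b-d, c-e, c-g

The edges on the cycle e-f-b-h-a-e are not bridges since each lies on that cycle.
But removing b–d disconnects b from d; removing c–g disconnects c from g; removing e–c disconnects e from c — these are bridges.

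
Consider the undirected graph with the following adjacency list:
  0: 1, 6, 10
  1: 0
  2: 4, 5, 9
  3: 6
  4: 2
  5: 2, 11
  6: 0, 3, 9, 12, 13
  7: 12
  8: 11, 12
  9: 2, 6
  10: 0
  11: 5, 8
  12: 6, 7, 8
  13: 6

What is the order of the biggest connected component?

Starting from 0 we can reach 0, 1, 2, 3, 4, 5, 6, 7, 8, 9, 10, 11, 12, 13. That is one component of size 14.
The largest has 14 vertices.

14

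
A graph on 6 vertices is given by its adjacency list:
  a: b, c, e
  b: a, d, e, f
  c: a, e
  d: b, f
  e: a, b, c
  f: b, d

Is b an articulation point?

Yes

Deleting b raises the number of components from 1 to 2, so b is a cut vertex.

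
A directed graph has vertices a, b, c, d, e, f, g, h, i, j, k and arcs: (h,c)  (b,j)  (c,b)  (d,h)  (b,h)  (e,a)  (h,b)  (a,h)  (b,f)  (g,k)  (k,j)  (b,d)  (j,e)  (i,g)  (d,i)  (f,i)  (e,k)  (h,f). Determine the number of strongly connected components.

{a, b, c, d, e, f, g, h, i, j, k} are all mutually reachable — one SCC of size 11.
That gives 1 strongly connected component.

1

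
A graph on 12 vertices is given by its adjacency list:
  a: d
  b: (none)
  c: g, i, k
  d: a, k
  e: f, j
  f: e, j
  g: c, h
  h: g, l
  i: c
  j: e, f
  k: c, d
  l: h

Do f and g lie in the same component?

The component containing f is {e, f, j}, and g is not in it.

No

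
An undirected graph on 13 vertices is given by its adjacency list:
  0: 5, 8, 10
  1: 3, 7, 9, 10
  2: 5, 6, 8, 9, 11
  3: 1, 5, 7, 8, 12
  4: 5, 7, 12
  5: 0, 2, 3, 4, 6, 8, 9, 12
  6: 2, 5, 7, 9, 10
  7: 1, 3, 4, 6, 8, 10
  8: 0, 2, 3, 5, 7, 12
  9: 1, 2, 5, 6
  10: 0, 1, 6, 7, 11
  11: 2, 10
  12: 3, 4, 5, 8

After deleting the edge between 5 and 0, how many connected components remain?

5 and 0 are still connected via 5-8-0, so the component count stays at 1.

1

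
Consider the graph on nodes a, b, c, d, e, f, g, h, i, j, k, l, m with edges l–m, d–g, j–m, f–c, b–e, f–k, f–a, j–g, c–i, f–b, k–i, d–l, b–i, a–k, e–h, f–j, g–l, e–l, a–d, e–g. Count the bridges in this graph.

The edges on the cycle f-a-k-i-b-f are not bridges since each lies on that cycle.
But removing e–h disconnects e from h — this is a bridge.

1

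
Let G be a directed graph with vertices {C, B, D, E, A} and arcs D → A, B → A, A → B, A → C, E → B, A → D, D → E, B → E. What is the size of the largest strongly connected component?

4

{A, B, D, E} are all mutually reachable — one SCC of size 4.
{C} is an SCC by itself.
The largest has 4 vertices.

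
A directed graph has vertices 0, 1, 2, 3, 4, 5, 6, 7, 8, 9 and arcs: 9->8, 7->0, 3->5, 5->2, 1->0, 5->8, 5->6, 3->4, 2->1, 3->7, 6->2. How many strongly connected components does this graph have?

{6} is an SCC by itself.
{0} is an SCC by itself.
{7} is an SCC by itself.
{3} is an SCC by itself.
{2} is an SCC by itself.
(and 5 more singleton SCCs)
That gives 10 strongly connected components.

10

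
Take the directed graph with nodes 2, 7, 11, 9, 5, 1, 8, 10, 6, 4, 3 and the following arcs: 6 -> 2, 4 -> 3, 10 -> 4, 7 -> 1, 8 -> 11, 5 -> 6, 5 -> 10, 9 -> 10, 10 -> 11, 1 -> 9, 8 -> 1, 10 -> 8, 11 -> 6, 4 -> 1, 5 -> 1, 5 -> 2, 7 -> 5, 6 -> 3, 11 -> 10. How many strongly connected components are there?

6

{1, 4, 8, 9, 10, 11} are all mutually reachable — one SCC of size 6.
{3} is an SCC by itself.
{5} is an SCC by itself.
{7} is an SCC by itself.
{6} is an SCC by itself.
(and 1 more singleton SCC)
That gives 6 strongly connected components.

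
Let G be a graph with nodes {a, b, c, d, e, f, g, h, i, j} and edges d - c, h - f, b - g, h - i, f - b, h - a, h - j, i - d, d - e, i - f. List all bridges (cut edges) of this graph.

a-h, b-f, b-g, c-d, d-e, d-i, h-j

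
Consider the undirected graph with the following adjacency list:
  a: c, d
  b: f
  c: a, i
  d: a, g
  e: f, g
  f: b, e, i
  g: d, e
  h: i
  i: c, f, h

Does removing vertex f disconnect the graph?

Yes

Deleting f raises the number of components from 1 to 2, so f is a cut vertex.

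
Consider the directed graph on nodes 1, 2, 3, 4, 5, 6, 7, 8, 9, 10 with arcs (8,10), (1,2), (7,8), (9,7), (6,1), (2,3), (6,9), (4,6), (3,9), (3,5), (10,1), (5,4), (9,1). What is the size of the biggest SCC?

{1, 2, 3, 4, 5, 6, 7, 8, 9, 10} are all mutually reachable — one SCC of size 10.
The largest has 10 vertices.

10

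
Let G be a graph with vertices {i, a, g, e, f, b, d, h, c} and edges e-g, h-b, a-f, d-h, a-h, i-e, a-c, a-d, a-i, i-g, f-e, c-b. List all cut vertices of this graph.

Removing a increases the component count from 1 to 2, so a is a cut vertex.
By contrast removing d leaves 1 component; it is not a cut vertex. No other vertex is a cut vertex either.

a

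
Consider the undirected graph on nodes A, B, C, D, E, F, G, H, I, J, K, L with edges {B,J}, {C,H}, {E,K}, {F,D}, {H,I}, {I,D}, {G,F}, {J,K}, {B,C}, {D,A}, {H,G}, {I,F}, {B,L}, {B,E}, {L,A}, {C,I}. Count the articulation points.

Removing B increases the component count from 1 to 2, so B is a cut vertex.
By contrast removing F leaves 1 component; it is not a cut vertex. No other vertex is a cut vertex either.

1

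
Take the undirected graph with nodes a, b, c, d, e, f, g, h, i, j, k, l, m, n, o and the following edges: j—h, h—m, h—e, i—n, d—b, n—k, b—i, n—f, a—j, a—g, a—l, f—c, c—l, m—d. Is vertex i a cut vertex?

No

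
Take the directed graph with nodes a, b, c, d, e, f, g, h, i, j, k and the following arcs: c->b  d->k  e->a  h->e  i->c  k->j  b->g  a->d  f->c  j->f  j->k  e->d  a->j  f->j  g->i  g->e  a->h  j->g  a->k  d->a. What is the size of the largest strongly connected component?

{a, b, c, d, e, f, g, h, i, j, k} are all mutually reachable — one SCC of size 11.
The largest has 11 vertices.

11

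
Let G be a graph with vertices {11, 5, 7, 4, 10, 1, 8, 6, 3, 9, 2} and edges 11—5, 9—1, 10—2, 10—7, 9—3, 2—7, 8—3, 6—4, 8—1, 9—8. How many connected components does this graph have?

4

Starting from 4 we can reach 4, 6. That is one component of size 2.
Starting from 5 we can reach 5, 11. That is one component of size 2.
Starting from 2 we can reach 2, 7, 10. That is one component of size 3.
Starting from 1 we can reach 1, 3, 8, 9. That is one component of size 4.
Total: 4 components.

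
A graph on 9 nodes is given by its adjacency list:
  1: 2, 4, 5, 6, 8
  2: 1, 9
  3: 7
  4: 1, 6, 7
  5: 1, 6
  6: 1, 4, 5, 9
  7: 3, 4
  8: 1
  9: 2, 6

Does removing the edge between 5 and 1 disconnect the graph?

After removing 5-1, the path 5-6-1 still connects them, so the edge is not a bridge.

No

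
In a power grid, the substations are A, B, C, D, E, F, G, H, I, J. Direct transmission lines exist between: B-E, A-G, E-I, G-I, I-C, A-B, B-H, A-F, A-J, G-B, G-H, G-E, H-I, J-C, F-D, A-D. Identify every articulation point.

Removing A increases the component count from 1 to 2, so A is a cut vertex.
By contrast removing F leaves 1 component; it is not a cut vertex. No other vertex is a cut vertex either.

A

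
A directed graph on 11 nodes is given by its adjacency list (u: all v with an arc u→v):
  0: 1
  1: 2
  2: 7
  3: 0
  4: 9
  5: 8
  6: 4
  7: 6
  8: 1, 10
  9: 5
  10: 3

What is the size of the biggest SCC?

{0, 1, 2, 3, 4, 5, 6, 7, 8, 9, 10} are all mutually reachable — one SCC of size 11.
The largest has 11 vertices.

11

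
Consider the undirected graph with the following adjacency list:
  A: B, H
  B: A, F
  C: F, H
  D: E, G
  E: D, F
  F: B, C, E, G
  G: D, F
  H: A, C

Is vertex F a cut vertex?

Deleting F raises the number of components from 1 to 2, so F is a cut vertex.

Yes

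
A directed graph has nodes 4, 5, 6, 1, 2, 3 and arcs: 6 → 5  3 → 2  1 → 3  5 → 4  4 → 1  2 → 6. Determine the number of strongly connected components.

1

{1, 2, 3, 4, 5, 6} are all mutually reachable — one SCC of size 6.
That gives 1 strongly connected component.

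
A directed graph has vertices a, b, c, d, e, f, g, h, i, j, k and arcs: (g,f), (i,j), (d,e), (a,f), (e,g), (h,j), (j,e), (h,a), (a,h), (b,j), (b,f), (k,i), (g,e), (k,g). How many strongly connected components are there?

{a, h} are all mutually reachable — one SCC of size 2.
{e, g} are all mutually reachable — one SCC of size 2.
{f} is an SCC by itself.
{b} is an SCC by itself.
{d} is an SCC by itself.
(and 4 more singleton SCCs)
That gives 9 strongly connected components.

9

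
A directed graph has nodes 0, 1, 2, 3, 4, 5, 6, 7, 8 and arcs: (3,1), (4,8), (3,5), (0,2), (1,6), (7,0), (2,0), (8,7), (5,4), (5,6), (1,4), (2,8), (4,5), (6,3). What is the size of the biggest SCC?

{1, 3, 4, 5, 6} are all mutually reachable — one SCC of size 5.
{0, 2, 7, 8} are all mutually reachable — one SCC of size 4.
The largest has 5 vertices.

5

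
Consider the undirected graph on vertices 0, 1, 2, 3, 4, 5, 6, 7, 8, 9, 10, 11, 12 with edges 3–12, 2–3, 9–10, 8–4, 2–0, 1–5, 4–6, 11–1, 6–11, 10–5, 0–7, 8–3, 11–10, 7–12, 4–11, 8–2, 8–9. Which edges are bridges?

The edges on the cycle 8-2-0-7-12-3-8 are not bridges since each lies on that cycle.
Every edge lies on some cycle, so there are no bridges.

none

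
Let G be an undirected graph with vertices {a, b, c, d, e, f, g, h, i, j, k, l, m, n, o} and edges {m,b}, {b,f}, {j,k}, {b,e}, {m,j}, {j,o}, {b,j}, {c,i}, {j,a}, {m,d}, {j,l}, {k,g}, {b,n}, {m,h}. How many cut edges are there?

11

The edges on the cycle m-b-j-m are not bridges since each lies on that cycle.
But removing m—h disconnects m from h; removing b—n disconnects b from n; removing j—a disconnects j from a; removing j—o disconnects j from o — these are bridges.
In total 11 edges are bridges.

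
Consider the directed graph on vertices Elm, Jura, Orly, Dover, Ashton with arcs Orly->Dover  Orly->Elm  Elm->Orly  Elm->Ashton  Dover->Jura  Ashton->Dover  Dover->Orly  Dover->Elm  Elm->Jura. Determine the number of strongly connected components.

{Elm, Orly, Dover, Ashton} are all mutually reachable — one SCC of size 4.
{Jura} is an SCC by itself.
That gives 2 strongly connected components.

2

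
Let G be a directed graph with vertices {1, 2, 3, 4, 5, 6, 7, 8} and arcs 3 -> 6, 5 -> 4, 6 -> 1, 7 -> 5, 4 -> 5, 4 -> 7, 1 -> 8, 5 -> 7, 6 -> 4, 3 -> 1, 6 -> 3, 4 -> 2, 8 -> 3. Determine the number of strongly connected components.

3

{1, 3, 6, 8} are all mutually reachable — one SCC of size 4.
{4, 5, 7} are all mutually reachable — one SCC of size 3.
{2} is an SCC by itself.
That gives 3 strongly connected components.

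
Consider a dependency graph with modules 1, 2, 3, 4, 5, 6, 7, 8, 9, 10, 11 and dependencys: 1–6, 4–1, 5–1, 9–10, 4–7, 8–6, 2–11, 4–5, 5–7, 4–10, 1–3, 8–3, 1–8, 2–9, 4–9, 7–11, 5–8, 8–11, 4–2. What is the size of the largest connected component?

11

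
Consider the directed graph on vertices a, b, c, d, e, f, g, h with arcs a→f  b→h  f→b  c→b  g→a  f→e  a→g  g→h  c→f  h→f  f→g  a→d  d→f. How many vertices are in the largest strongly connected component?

6

{a, b, d, f, g, h} are all mutually reachable — one SCC of size 6.
{c} is an SCC by itself.
{e} is an SCC by itself.
The largest has 6 vertices.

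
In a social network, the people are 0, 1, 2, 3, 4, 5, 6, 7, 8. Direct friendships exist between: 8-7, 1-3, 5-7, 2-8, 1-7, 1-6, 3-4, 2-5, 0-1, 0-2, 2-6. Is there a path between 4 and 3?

Yes

From 4 we can reach 0, 1, 2, 3, 4, 5, 6, 7, 8, which includes 3.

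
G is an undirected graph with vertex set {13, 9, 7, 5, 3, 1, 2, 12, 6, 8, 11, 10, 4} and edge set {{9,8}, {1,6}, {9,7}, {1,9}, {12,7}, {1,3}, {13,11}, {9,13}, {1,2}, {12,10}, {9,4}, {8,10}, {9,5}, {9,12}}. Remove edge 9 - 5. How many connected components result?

2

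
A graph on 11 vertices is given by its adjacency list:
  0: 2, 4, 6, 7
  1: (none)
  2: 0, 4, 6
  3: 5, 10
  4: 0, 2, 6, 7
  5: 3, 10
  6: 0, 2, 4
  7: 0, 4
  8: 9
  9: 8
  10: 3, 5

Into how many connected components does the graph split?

4

1 is isolated — a component by itself.
Starting from 8 we can reach 8, 9. That is one component of size 2.
Starting from 3 we can reach 3, 5, 10. That is one component of size 3.
Starting from 0 we can reach 0, 2, 4, 6, 7. That is one component of size 5.
Total: 4 components.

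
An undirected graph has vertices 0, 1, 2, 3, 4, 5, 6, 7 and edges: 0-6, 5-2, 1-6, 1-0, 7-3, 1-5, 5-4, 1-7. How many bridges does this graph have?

5

The edges on the cycle 1-0-6-1 are not bridges since each lies on that cycle.
But removing 1-5 disconnects 1 from 5; removing 5-2 disconnects 5 from 2; removing 1-7 disconnects 1 from 7; removing 5-4 disconnects 5 from 4 — these are bridges.
In total 5 edges are bridges.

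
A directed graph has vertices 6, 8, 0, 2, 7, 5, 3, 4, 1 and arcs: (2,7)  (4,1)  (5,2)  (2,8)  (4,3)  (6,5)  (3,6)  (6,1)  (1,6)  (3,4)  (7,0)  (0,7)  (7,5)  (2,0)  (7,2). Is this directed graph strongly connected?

No

There is no directed path from 8 to 7, so the graph is not strongly connected.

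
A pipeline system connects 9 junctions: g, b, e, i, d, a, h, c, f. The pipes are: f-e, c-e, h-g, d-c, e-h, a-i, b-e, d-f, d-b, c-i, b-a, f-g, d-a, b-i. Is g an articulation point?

No

Deleting g leaves 1 component (was 1) (its neighbors f, h remain connected to each other), so g is not a cut vertex.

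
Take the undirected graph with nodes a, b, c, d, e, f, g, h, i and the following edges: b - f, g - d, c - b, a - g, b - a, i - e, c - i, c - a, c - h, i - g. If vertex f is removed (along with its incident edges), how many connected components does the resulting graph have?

1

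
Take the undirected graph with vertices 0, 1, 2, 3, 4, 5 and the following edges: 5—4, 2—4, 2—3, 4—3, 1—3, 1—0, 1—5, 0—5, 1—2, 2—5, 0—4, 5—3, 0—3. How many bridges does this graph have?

The edges on the cycle 1-2-5-1 are not bridges since each lies on that cycle.
Every edge lies on some cycle, so there are no bridges.

0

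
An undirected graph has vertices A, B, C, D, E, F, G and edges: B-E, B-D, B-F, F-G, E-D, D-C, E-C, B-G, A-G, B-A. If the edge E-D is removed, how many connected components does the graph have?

E and D are still connected via E-B-D, so the component count stays at 1.

1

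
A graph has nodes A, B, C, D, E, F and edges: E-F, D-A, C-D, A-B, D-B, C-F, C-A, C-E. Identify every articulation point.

Removing C increases the component count from 1 to 2, so C is a cut vertex.
By contrast removing E leaves 1 component; it is not a cut vertex. No other vertex is a cut vertex either.

C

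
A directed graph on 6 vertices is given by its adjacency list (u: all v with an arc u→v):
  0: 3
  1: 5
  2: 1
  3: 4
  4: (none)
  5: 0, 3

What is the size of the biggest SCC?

{1} is an SCC by itself.
{4} is an SCC by itself.
{2} is an SCC by itself.
{0} is an SCC by itself.
{5} is an SCC by itself.
(and 1 more singleton SCC)
The largest has 1 vertex.

1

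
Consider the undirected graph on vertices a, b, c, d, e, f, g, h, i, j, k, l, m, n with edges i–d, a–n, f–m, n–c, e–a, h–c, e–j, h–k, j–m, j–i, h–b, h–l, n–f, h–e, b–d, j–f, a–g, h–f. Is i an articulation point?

No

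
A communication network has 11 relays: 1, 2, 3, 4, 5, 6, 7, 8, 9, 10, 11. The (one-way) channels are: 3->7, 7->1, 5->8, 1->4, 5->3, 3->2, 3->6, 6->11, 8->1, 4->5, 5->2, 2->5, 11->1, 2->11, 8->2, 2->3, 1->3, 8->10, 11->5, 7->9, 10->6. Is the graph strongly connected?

No

There is no directed path from 9 to 4, so the graph is not strongly connected.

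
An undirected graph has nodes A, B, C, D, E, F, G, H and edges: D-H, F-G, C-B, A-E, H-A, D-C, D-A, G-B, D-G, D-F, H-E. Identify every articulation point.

Removing D increases the component count from 1 to 2, so D is a cut vertex.
By contrast removing E leaves 1 component; it is not a cut vertex. No other vertex is a cut vertex either.

D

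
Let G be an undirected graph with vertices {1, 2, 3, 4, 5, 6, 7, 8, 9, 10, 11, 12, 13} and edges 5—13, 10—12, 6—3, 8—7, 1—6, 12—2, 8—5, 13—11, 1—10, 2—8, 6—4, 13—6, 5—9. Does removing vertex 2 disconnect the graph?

No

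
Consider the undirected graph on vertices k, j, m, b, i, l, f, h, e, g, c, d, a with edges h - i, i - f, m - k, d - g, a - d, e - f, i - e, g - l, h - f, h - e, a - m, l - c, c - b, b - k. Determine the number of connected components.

j is isolated — a component by itself.
Starting from e we can reach e, f, h, i. That is one component of size 4.
Starting from a we can reach a, b, c, d, g, k, l, m. That is one component of size 8.
Total: 3 components.

3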